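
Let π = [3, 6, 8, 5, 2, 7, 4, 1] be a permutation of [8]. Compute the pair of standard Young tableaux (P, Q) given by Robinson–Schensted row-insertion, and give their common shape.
P = [1, 4, 7] / [2, 5] / [3, 8] / [6];  Q = [1, 2, 3] / [4, 6] / [5, 7] / [8];  common shape = (3, 2, 2, 1)

Row-insert the values π_1, π_2, … into P one at a time, bumping the leftmost entry strictly greater than the inserted value down to the next row. The recording tableau Q records, in position (i, j), the step at which that cell was added to P.
  Insert 3 (step 1): P = [3];  Q = [1]
  Insert 6 (step 2): P = [3, 6];  Q = [1, 2]
  Insert 8 (step 3): P = [3, 6, 8];  Q = [1, 2, 3]
  Insert 5 (step 4): P = [3, 5, 8] / [6];  Q = [1, 2, 3] / [4]
  Insert 2 (step 5): P = [2, 5, 8] / [3] / [6];  Q = [1, 2, 3] / [4] / [5]
  Insert 7 (step 6): P = [2, 5, 7] / [3, 8] / [6];  Q = [1, 2, 3] / [4, 6] / [5]
  Insert 4 (step 7): P = [2, 4, 7] / [3, 5] / [6, 8];  Q = [1, 2, 3] / [4, 6] / [5, 7]
  Insert 1 (step 8): P = [1, 4, 7] / [2, 5] / [3, 8] / [6];  Q = [1, 2, 3] / [4, 6] / [5, 7] / [8]
Final shape: (3, 2, 2, 1).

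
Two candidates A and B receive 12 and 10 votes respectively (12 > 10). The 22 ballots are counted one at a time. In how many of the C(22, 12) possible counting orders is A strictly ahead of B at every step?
Strict-lead orderings = 58786

Total orderings of the 22 votes with 12 for A: C(22, 12) = 646646. By the Bertrand ballot formula (Cycle Lemma / reflection principle), the number of orderings in which A is strictly ahead of B throughout is (p − q)/(p + q) · C(p + q, p) = (12 − 10)/(12 + 10) · 646646 = 58786.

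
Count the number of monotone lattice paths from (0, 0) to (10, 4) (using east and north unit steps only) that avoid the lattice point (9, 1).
Number of paths = 961

Total paths from (0, 0) to (10, 4): C(14, 10) = 1001. Paths through (9, 1): (paths (0, 0) → (9, 1)) × (paths (9, 1) → (10, 4)) = C(10, 9) · C(4, 1) = 10 · 4 = 40. Avoidance count = 1001 − 40 = 961.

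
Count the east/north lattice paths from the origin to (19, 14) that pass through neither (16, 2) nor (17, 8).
Number of paths = 788485473

Inclusion–exclusion. Total paths: C(33, 19) = 818809200. Through P₁: C(18, 16)·C(15, 3) = 69615. Through P₂: C(25, 17)·C(8, 2) = 30284100. Since P₁ is strictly southwest of P₂, a monotone path through both must visit P₁ then P₂; paths through both = C(18, 16)·C(7, 1)·C(8, 2) = 29988. Avoid both = 818809200 − 69615 − 30284100 + 29988 = 788485473.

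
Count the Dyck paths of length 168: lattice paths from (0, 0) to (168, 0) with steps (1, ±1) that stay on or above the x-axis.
C_84 = 270557451039395118028642463289168566420671280440

These Dyck paths are counted by the Catalan number C_n = (1/(n + 1)) · C(2n, n). For n = 84: C_84 = (1/85) · C(168, 84) = 22997383338348585032434609379579328145757058837400/85 = 270557451039395118028642463289168566420671280440.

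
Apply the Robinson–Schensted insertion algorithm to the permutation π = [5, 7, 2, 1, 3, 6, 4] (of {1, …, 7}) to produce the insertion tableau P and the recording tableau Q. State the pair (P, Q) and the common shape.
P = [1, 3, 4] / [2, 6] / [5, 7];  Q = [1, 2, 6] / [3, 5] / [4, 7];  common shape = (3, 2, 2)

Row-insert the values π_1, π_2, … into P one at a time, bumping the leftmost entry strictly greater than the inserted value down to the next row. The recording tableau Q records, in position (i, j), the step at which that cell was added to P.
  Insert 5 (step 1): P = [5];  Q = [1]
  Insert 7 (step 2): P = [5, 7];  Q = [1, 2]
  Insert 2 (step 3): P = [2, 7] / [5];  Q = [1, 2] / [3]
  Insert 1 (step 4): P = [1, 7] / [2] / [5];  Q = [1, 2] / [3] / [4]
  Insert 3 (step 5): P = [1, 3] / [2, 7] / [5];  Q = [1, 2] / [3, 5] / [4]
  Insert 6 (step 6): P = [1, 3, 6] / [2, 7] / [5];  Q = [1, 2, 6] / [3, 5] / [4]
  Insert 4 (step 7): P = [1, 3, 4] / [2, 6] / [5, 7];  Q = [1, 2, 6] / [3, 5] / [4, 7]
Final shape: (3, 2, 2).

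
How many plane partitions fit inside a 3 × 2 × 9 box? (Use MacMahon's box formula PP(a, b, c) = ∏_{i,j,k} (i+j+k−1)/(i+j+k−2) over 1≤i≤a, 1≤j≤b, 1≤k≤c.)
PP(3, 2, 9) = 15730

Evaluate the triple product over i = 1..3, j = 1..2, k = 1..9. The factors are (2/1) · (3/2) · (4/3) · (5/4) · (6/5) · (7/6) · (8/7) · (9/8) · … (54 factors total). The numerators and denominators telescope so the product is an integer; carrying out the multiplication exactly gives PP(3, 2, 9) = 15730.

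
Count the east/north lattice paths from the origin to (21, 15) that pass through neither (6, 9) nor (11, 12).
Number of paths = 4989777012

Inclusion–exclusion. Total paths: C(36, 21) = 5567902560. Through P₁: C(15, 6)·C(21, 15) = 271591320. Through P₂: C(23, 11)·C(13, 10) = 386694308. Since P₁ is strictly southwest of P₂, a monotone path through both must visit P₁ then P₂; paths through both = C(15, 6)·C(8, 5)·C(13, 10) = 80160080. Avoid both = 5567902560 − 271591320 − 386694308 + 80160080 = 4989777012.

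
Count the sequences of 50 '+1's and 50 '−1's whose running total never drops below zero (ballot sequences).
C_50 = 1978261657756160653623774456

These ballot sequences are counted by the Catalan number C_n = (1/(n + 1)) · C(2n, n). For n = 50: C_50 = (1/51) · C(100, 50) = 100891344545564193334812497256/51 = 1978261657756160653623774456.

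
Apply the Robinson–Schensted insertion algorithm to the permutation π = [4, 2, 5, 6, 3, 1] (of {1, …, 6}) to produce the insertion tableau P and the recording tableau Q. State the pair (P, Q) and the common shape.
P = [1, 3, 6] / [2, 5] / [4];  Q = [1, 3, 4] / [2, 5] / [6];  common shape = (3, 2, 1)

Row-insert the values π_1, π_2, … into P one at a time, bumping the leftmost entry strictly greater than the inserted value down to the next row. The recording tableau Q records, in position (i, j), the step at which that cell was added to P.
  Insert 4 (step 1): P = [4];  Q = [1]
  Insert 2 (step 2): P = [2] / [4];  Q = [1] / [2]
  Insert 5 (step 3): P = [2, 5] / [4];  Q = [1, 3] / [2]
  Insert 6 (step 4): P = [2, 5, 6] / [4];  Q = [1, 3, 4] / [2]
  Insert 3 (step 5): P = [2, 3, 6] / [4, 5];  Q = [1, 3, 4] / [2, 5]
  Insert 1 (step 6): P = [1, 3, 6] / [2, 5] / [4];  Q = [1, 3, 4] / [2, 5] / [6]
Final shape: (3, 2, 1).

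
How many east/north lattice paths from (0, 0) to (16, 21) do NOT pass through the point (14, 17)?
Number of paths = 8898036795

Total paths from (0, 0) to (16, 21): C(37, 16) = 12875774670. Paths through (14, 17): (paths (0, 0) → (14, 17)) × (paths (14, 17) → (16, 21)) = C(31, 14) · C(6, 2) = 265182525 · 15 = 3977737875. Avoidance count = 12875774670 − 3977737875 = 8898036795.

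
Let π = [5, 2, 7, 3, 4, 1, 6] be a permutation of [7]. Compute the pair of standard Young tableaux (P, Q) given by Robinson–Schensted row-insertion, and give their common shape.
P = [1, 3, 4, 6] / [2, 7] / [5];  Q = [1, 3, 5, 7] / [2, 4] / [6];  common shape = (4, 2, 1)

Row-insert the values π_1, π_2, … into P one at a time, bumping the leftmost entry strictly greater than the inserted value down to the next row. The recording tableau Q records, in position (i, j), the step at which that cell was added to P.
  Insert 5 (step 1): P = [5];  Q = [1]
  Insert 2 (step 2): P = [2] / [5];  Q = [1] / [2]
  Insert 7 (step 3): P = [2, 7] / [5];  Q = [1, 3] / [2]
  Insert 3 (step 4): P = [2, 3] / [5, 7];  Q = [1, 3] / [2, 4]
  Insert 4 (step 5): P = [2, 3, 4] / [5, 7];  Q = [1, 3, 5] / [2, 4]
  Insert 1 (step 6): P = [1, 3, 4] / [2, 7] / [5];  Q = [1, 3, 5] / [2, 4] / [6]
  Insert 6 (step 7): P = [1, 3, 4, 6] / [2, 7] / [5];  Q = [1, 3, 5, 7] / [2, 4] / [6]
Final shape: (4, 2, 1).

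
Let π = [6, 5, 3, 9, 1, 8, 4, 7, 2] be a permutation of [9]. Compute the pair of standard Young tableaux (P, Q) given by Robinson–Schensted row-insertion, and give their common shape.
P = [1, 2, 7] / [3, 4] / [5, 8] / [6, 9];  Q = [1, 4, 8] / [2, 6] / [3, 7] / [5, 9];  common shape = (3, 2, 2, 2)

Row-insert the values π_1, π_2, … into P one at a time, bumping the leftmost entry strictly greater than the inserted value down to the next row. The recording tableau Q records, in position (i, j), the step at which that cell was added to P.
  Insert 6 (step 1): P = [6];  Q = [1]
  Insert 5 (step 2): P = [5] / [6];  Q = [1] / [2]
  Insert 3 (step 3): P = [3] / [5] / [6];  Q = [1] / [2] / [3]
  Insert 9 (step 4): P = [3, 9] / [5] / [6];  Q = [1, 4] / [2] / [3]
  Insert 1 (step 5): P = [1, 9] / [3] / [5] / [6];  Q = [1, 4] / [2] / [3] / [5]
  Insert 8 (step 6): P = [1, 8] / [3, 9] / [5] / [6];  Q = [1, 4] / [2, 6] / [3] / [5]
  Insert 4 (step 7): P = [1, 4] / [3, 8] / [5, 9] / [6];  Q = [1, 4] / [2, 6] / [3, 7] / [5]
  Insert 7 (step 8): P = [1, 4, 7] / [3, 8] / [5, 9] / [6];  Q = [1, 4, 8] / [2, 6] / [3, 7] / [5]
  Insert 2 (step 9): P = [1, 2, 7] / [3, 4] / [5, 8] / [6, 9];  Q = [1, 4, 8] / [2, 6] / [3, 7] / [5, 9]
Final shape: (3, 2, 2, 2).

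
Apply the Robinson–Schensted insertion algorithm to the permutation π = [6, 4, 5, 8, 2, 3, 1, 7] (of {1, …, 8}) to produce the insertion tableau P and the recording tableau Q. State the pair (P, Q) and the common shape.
P = [1, 3, 7] / [2, 5, 8] / [4] / [6];  Q = [1, 3, 4] / [2, 6, 8] / [5] / [7];  common shape = (3, 3, 1, 1)

Row-insert the values π_1, π_2, … into P one at a time, bumping the leftmost entry strictly greater than the inserted value down to the next row. The recording tableau Q records, in position (i, j), the step at which that cell was added to P.
  Insert 6 (step 1): P = [6];  Q = [1]
  Insert 4 (step 2): P = [4] / [6];  Q = [1] / [2]
  Insert 5 (step 3): P = [4, 5] / [6];  Q = [1, 3] / [2]
  Insert 8 (step 4): P = [4, 5, 8] / [6];  Q = [1, 3, 4] / [2]
  Insert 2 (step 5): P = [2, 5, 8] / [4] / [6];  Q = [1, 3, 4] / [2] / [5]
  Insert 3 (step 6): P = [2, 3, 8] / [4, 5] / [6];  Q = [1, 3, 4] / [2, 6] / [5]
  Insert 1 (step 7): P = [1, 3, 8] / [2, 5] / [4] / [6];  Q = [1, 3, 4] / [2, 6] / [5] / [7]
  Insert 7 (step 8): P = [1, 3, 7] / [2, 5, 8] / [4] / [6];  Q = [1, 3, 4] / [2, 6, 8] / [5] / [7]
Final shape: (3, 3, 1, 1).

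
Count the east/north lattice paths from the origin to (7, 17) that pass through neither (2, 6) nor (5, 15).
Number of paths = 167736

Inclusion–exclusion. Total paths: C(24, 7) = 346104. Through P₁: C(8, 2)·C(16, 5) = 122304. Through P₂: C(20, 5)·C(4, 2) = 93024. Since P₁ is strictly southwest of P₂, a monotone path through both must visit P₁ then P₂; paths through both = C(8, 2)·C(12, 3)·C(4, 2) = 36960. Avoid both = 346104 − 122304 − 93024 + 36960 = 167736.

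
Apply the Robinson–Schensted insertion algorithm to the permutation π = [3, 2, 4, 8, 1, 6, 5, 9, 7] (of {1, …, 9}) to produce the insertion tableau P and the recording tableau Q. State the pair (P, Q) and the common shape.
P = [1, 4, 5, 7] / [2, 6, 9] / [3, 8];  Q = [1, 3, 4, 8] / [2, 6, 9] / [5, 7];  common shape = (4, 3, 2)

Row-insert the values π_1, π_2, … into P one at a time, bumping the leftmost entry strictly greater than the inserted value down to the next row. The recording tableau Q records, in position (i, j), the step at which that cell was added to P.
  Insert 3 (step 1): P = [3];  Q = [1]
  Insert 2 (step 2): P = [2] / [3];  Q = [1] / [2]
  Insert 4 (step 3): P = [2, 4] / [3];  Q = [1, 3] / [2]
  Insert 8 (step 4): P = [2, 4, 8] / [3];  Q = [1, 3, 4] / [2]
  Insert 1 (step 5): P = [1, 4, 8] / [2] / [3];  Q = [1, 3, 4] / [2] / [5]
  Insert 6 (step 6): P = [1, 4, 6] / [2, 8] / [3];  Q = [1, 3, 4] / [2, 6] / [5]
  Insert 5 (step 7): P = [1, 4, 5] / [2, 6] / [3, 8];  Q = [1, 3, 4] / [2, 6] / [5, 7]
  Insert 9 (step 8): P = [1, 4, 5, 9] / [2, 6] / [3, 8];  Q = [1, 3, 4, 8] / [2, 6] / [5, 7]
  Insert 7 (step 9): P = [1, 4, 5, 7] / [2, 6, 9] / [3, 8];  Q = [1, 3, 4, 8] / [2, 6, 9] / [5, 7]
Final shape: (4, 3, 2).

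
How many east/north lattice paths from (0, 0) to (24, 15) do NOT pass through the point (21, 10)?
Number of paths = 22657119420

Total paths from (0, 0) to (24, 15): C(39, 24) = 25140840660. Paths through (21, 10): (paths (0, 0) → (21, 10)) × (paths (21, 10) → (24, 15)) = C(31, 21) · C(8, 3) = 44352165 · 56 = 2483721240. Avoidance count = 25140840660 − 2483721240 = 22657119420.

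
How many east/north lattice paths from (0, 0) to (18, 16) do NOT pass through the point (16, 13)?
Number of paths = 1525322280

Total paths from (0, 0) to (18, 16): C(34, 18) = 2203961430. Paths through (16, 13): (paths (0, 0) → (16, 13)) × (paths (16, 13) → (18, 16)) = C(29, 16) · C(5, 2) = 67863915 · 10 = 678639150. Avoidance count = 2203961430 − 678639150 = 1525322280.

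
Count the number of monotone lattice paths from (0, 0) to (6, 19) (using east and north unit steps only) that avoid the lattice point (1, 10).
Number of paths = 155078

Total paths from (0, 0) to (6, 19): C(25, 6) = 177100. Paths through (1, 10): (paths (0, 0) → (1, 10)) × (paths (1, 10) → (6, 19)) = C(11, 1) · C(14, 5) = 11 · 2002 = 22022. Avoidance count = 177100 − 22022 = 155078.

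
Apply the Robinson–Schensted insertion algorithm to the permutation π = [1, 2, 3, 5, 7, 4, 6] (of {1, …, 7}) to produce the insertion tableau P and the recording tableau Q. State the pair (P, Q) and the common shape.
P = [1, 2, 3, 4, 6] / [5, 7];  Q = [1, 2, 3, 4, 5] / [6, 7];  common shape = (5, 2)

Row-insert the values π_1, π_2, … into P one at a time, bumping the leftmost entry strictly greater than the inserted value down to the next row. The recording tableau Q records, in position (i, j), the step at which that cell was added to P.
  Insert 1 (step 1): P = [1];  Q = [1]
  Insert 2 (step 2): P = [1, 2];  Q = [1, 2]
  Insert 3 (step 3): P = [1, 2, 3];  Q = [1, 2, 3]
  Insert 5 (step 4): P = [1, 2, 3, 5];  Q = [1, 2, 3, 4]
  Insert 7 (step 5): P = [1, 2, 3, 5, 7];  Q = [1, 2, 3, 4, 5]
  Insert 4 (step 6): P = [1, 2, 3, 4, 7] / [5];  Q = [1, 2, 3, 4, 5] / [6]
  Insert 6 (step 7): P = [1, 2, 3, 4, 6] / [5, 7];  Q = [1, 2, 3, 4, 5] / [6, 7]
Final shape: (5, 2).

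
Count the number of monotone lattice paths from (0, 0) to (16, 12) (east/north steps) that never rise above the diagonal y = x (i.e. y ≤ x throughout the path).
Number of paths = 8947575

By the reflection principle (André's argument), the number of monotone paths to (16, 12) with n ≤ m that never go above y = x is C(28, 16) − C(28, 17) = 30421755 − 21474180 = 8947575.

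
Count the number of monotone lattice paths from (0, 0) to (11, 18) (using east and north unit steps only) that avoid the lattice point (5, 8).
Number of paths = 24290994

Total paths from (0, 0) to (11, 18): C(29, 11) = 34597290. Paths through (5, 8): (paths (0, 0) → (5, 8)) × (paths (5, 8) → (11, 18)) = C(13, 5) · C(16, 6) = 1287 · 8008 = 10306296. Avoidance count = 34597290 − 10306296 = 24290994.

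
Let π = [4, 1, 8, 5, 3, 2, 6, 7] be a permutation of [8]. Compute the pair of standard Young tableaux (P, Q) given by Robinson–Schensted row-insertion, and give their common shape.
P = [1, 2, 6, 7] / [3, 5] / [4] / [8];  Q = [1, 3, 7, 8] / [2, 4] / [5] / [6];  common shape = (4, 2, 1, 1)

Row-insert the values π_1, π_2, … into P one at a time, bumping the leftmost entry strictly greater than the inserted value down to the next row. The recording tableau Q records, in position (i, j), the step at which that cell was added to P.
  Insert 4 (step 1): P = [4];  Q = [1]
  Insert 1 (step 2): P = [1] / [4];  Q = [1] / [2]
  Insert 8 (step 3): P = [1, 8] / [4];  Q = [1, 3] / [2]
  Insert 5 (step 4): P = [1, 5] / [4, 8];  Q = [1, 3] / [2, 4]
  Insert 3 (step 5): P = [1, 3] / [4, 5] / [8];  Q = [1, 3] / [2, 4] / [5]
  Insert 2 (step 6): P = [1, 2] / [3, 5] / [4] / [8];  Q = [1, 3] / [2, 4] / [5] / [6]
  Insert 6 (step 7): P = [1, 2, 6] / [3, 5] / [4] / [8];  Q = [1, 3, 7] / [2, 4] / [5] / [6]
  Insert 7 (step 8): P = [1, 2, 6, 7] / [3, 5] / [4] / [8];  Q = [1, 3, 7, 8] / [2, 4] / [5] / [6]
Final shape: (4, 2, 1, 1).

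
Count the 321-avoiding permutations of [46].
C_46 = 8740328711533173390046320

These 321-avoiding permutations are counted by the Catalan number C_n = (1/(n + 1)) · C(2n, n). For n = 46: C_46 = (1/47) · C(92, 46) = 410795449442059149332177040/47 = 8740328711533173390046320.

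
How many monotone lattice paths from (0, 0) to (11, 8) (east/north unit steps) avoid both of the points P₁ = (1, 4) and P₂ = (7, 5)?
Number of paths = 44082

Inclusion–exclusion. Total paths: C(19, 11) = 75582. Through P₁: C(5, 1)·C(14, 10) = 5005. Through P₂: C(12, 7)·C(7, 4) = 27720. Since P₁ is strictly southwest of P₂, a monotone path through both must visit P₁ then P₂; paths through both = C(5, 1)·C(7, 6)·C(7, 4) = 1225. Avoid both = 75582 − 5005 − 27720 + 1225 = 44082.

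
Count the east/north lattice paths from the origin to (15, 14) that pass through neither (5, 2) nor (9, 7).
Number of paths = 48888690

Inclusion–exclusion. Total paths: C(29, 15) = 77558760. Through P₁: C(7, 5)·C(22, 10) = 13579566. Through P₂: C(16, 9)·C(13, 6) = 19631040. Since P₁ is strictly southwest of P₂, a monotone path through both must visit P₁ then P₂; paths through both = C(7, 5)·C(9, 4)·C(13, 6) = 4540536. Avoid both = 77558760 − 13579566 − 19631040 + 4540536 = 48888690.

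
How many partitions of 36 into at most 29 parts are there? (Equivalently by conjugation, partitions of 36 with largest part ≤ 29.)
p(36, parts ≤ 29) = 17947

Use the recurrence p(n, m) = p(n, m−1) + p(n−m, m): either the largest part is < m (count p(n, m−1)) or the largest part is exactly m (remove one copy of m, count p(n−m, m)). With p(0, ·) = 1 this gives p(36, parts ≤ 29) = 17947. (By conjugating Young diagrams, this also counts partitions of 36 into at most 29 parts.)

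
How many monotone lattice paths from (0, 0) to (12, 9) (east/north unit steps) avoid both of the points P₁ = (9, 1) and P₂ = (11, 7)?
Number of paths = 197648

Inclusion–exclusion. Total paths: C(21, 12) = 293930. Through P₁: C(10, 9)·C(11, 3) = 1650. Through P₂: C(18, 11)·C(3, 1) = 95472. Since P₁ is strictly southwest of P₂, a monotone path through both must visit P₁ then P₂; paths through both = C(10, 9)·C(8, 2)·C(3, 1) = 840. Avoid both = 293930 − 1650 − 95472 + 840 = 197648.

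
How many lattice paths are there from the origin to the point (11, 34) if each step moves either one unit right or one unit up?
Number of paths = 10150595910

A monotone lattice path from (0, 0) to (11, 34) consists of 11 east steps and 34 north steps in some order, so it is determined by which 11 of the 45 steps are east. The count is C(45, 11) = 10150595910.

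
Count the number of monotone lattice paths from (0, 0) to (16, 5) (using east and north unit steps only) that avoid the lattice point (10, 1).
Number of paths = 18039

Total paths from (0, 0) to (16, 5): C(21, 16) = 20349. Paths through (10, 1): (paths (0, 0) → (10, 1)) × (paths (10, 1) → (16, 5)) = C(11, 10) · C(10, 6) = 11 · 210 = 2310. Avoidance count = 20349 − 2310 = 18039.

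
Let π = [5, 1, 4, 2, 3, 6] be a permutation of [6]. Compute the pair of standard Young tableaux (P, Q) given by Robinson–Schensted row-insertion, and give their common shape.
P = [1, 2, 3, 6] / [4] / [5];  Q = [1, 3, 5, 6] / [2] / [4];  common shape = (4, 1, 1)

Row-insert the values π_1, π_2, … into P one at a time, bumping the leftmost entry strictly greater than the inserted value down to the next row. The recording tableau Q records, in position (i, j), the step at which that cell was added to P.
  Insert 5 (step 1): P = [5];  Q = [1]
  Insert 1 (step 2): P = [1] / [5];  Q = [1] / [2]
  Insert 4 (step 3): P = [1, 4] / [5];  Q = [1, 3] / [2]
  Insert 2 (step 4): P = [1, 2] / [4] / [5];  Q = [1, 3] / [2] / [4]
  Insert 3 (step 5): P = [1, 2, 3] / [4] / [5];  Q = [1, 3, 5] / [2] / [4]
  Insert 6 (step 6): P = [1, 2, 3, 6] / [4] / [5];  Q = [1, 3, 5, 6] / [2] / [4]
Final shape: (4, 1, 1).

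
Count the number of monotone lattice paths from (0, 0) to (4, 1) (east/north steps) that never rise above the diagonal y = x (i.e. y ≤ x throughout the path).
Number of paths = 4

By the reflection principle (André's argument), the number of monotone paths to (4, 1) with n ≤ m that never go above y = x is C(5, 4) − C(5, 5) = 5 − 1 = 4.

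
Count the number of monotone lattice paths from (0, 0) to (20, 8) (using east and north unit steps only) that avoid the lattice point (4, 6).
Number of paths = 3075975

Total paths from (0, 0) to (20, 8): C(28, 20) = 3108105. Paths through (4, 6): (paths (0, 0) → (4, 6)) × (paths (4, 6) → (20, 8)) = C(10, 4) · C(18, 16) = 210 · 153 = 32130. Avoidance count = 3108105 − 32130 = 3075975.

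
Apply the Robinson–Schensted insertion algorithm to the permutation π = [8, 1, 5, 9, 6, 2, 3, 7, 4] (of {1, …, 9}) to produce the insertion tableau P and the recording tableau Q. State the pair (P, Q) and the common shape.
P = [1, 2, 3, 4] / [5, 6, 7] / [8, 9];  Q = [1, 3, 4, 8] / [2, 5, 9] / [6, 7];  common shape = (4, 3, 2)

Row-insert the values π_1, π_2, … into P one at a time, bumping the leftmost entry strictly greater than the inserted value down to the next row. The recording tableau Q records, in position (i, j), the step at which that cell was added to P.
  Insert 8 (step 1): P = [8];  Q = [1]
  Insert 1 (step 2): P = [1] / [8];  Q = [1] / [2]
  Insert 5 (step 3): P = [1, 5] / [8];  Q = [1, 3] / [2]
  Insert 9 (step 4): P = [1, 5, 9] / [8];  Q = [1, 3, 4] / [2]
  Insert 6 (step 5): P = [1, 5, 6] / [8, 9];  Q = [1, 3, 4] / [2, 5]
  Insert 2 (step 6): P = [1, 2, 6] / [5, 9] / [8];  Q = [1, 3, 4] / [2, 5] / [6]
  Insert 3 (step 7): P = [1, 2, 3] / [5, 6] / [8, 9];  Q = [1, 3, 4] / [2, 5] / [6, 7]
  Insert 7 (step 8): P = [1, 2, 3, 7] / [5, 6] / [8, 9];  Q = [1, 3, 4, 8] / [2, 5] / [6, 7]
  Insert 4 (step 9): P = [1, 2, 3, 4] / [5, 6, 7] / [8, 9];  Q = [1, 3, 4, 8] / [2, 5, 9] / [6, 7]
Final shape: (4, 3, 2).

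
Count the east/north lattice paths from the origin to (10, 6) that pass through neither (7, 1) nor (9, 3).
Number of paths = 6872

Inclusion–exclusion. Total paths: C(16, 10) = 8008. Through P₁: C(8, 7)·C(8, 3) = 448. Through P₂: C(12, 9)·C(4, 1) = 880. Since P₁ is strictly southwest of P₂, a monotone path through both must visit P₁ then P₂; paths through both = C(8, 7)·C(4, 2)·C(4, 1) = 192. Avoid both = 8008 − 448 − 880 + 192 = 6872.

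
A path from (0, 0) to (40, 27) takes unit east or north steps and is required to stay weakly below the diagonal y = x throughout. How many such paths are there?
Number of paths = 1401733046198382128

By the reflection principle (André's argument), the number of monotone paths to (40, 27) with n ≤ m that never go above y = x is C(67, 40) − C(67, 41) = 4105075349580976232 − 2703342303382594104 = 1401733046198382128.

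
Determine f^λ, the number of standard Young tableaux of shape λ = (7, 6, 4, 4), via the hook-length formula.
# SYT of shape (7, 6, 4, 4) = 87297210

Hook-length formula: f^λ = n! / Π hook(c), product over all cells c of the Young diagram. For λ = (7, 6, 4, 4), n = 21 boxes. Hook lengths by row (left-to-right, top-to-bottom): [10, 9, 8, 7, 4, 3, 1]; [8, 7, 6, 5, 2, 1]; [5, 4, 3, 2]; [4, 3, 2, 1]. Product of hooks = 585252864000. So f^λ = 21! / 585252864000 = 51090942171709440000 / 585252864000 = 87297210.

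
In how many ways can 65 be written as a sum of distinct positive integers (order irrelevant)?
q(65) = 18200

A partition into distinct parts is a strictly decreasing sequence summing to n. The recurrence d(n, m) = d(n, m−1) + d(n−m, m−1) (use part m at most once) with q(n) = d(n, n) gives q(65) = 18200. (Euler's theorem: # distinct-part partitions = # odd-part partitions.)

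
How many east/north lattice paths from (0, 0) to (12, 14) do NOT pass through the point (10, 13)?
Number of paths = 6225502

Total paths from (0, 0) to (12, 14): C(26, 12) = 9657700. Paths through (10, 13): (paths (0, 0) → (10, 13)) × (paths (10, 13) → (12, 14)) = C(23, 10) · C(3, 2) = 1144066 · 3 = 3432198. Avoidance count = 9657700 − 3432198 = 6225502.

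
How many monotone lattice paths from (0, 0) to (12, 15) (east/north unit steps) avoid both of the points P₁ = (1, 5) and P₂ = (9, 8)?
Number of paths = 12469164

Inclusion–exclusion. Total paths: C(27, 12) = 17383860. Through P₁: C(6, 1)·C(21, 11) = 2116296. Through P₂: C(17, 9)·C(10, 3) = 2917200. Since P₁ is strictly southwest of P₂, a monotone path through both must visit P₁ then P₂; paths through both = C(6, 1)·C(11, 8)·C(10, 3) = 118800. Avoid both = 17383860 − 2116296 − 2917200 + 118800 = 12469164.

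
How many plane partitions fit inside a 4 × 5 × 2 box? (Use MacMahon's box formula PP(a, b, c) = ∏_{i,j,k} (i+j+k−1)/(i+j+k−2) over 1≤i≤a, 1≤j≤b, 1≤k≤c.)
PP(4, 5, 2) = 5292

Evaluate the triple product over i = 1..4, j = 1..5, k = 1..2. The factors are (2/1) · (3/2) · (3/2) · (4/3) · (4/3) · (5/4) · (5/4) · (6/5) · … (40 factors total). The numerators and denominators telescope so the product is an integer; carrying out the multiplication exactly gives PP(4, 5, 2) = 5292.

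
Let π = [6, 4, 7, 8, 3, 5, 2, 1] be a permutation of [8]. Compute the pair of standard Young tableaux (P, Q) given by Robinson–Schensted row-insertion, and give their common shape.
P = [1, 5, 8] / [2, 7] / [3] / [4] / [6];  Q = [1, 3, 4] / [2, 6] / [5] / [7] / [8];  common shape = (3, 2, 1, 1, 1)

Row-insert the values π_1, π_2, … into P one at a time, bumping the leftmost entry strictly greater than the inserted value down to the next row. The recording tableau Q records, in position (i, j), the step at which that cell was added to P.
  Insert 6 (step 1): P = [6];  Q = [1]
  Insert 4 (step 2): P = [4] / [6];  Q = [1] / [2]
  Insert 7 (step 3): P = [4, 7] / [6];  Q = [1, 3] / [2]
  Insert 8 (step 4): P = [4, 7, 8] / [6];  Q = [1, 3, 4] / [2]
  Insert 3 (step 5): P = [3, 7, 8] / [4] / [6];  Q = [1, 3, 4] / [2] / [5]
  Insert 5 (step 6): P = [3, 5, 8] / [4, 7] / [6];  Q = [1, 3, 4] / [2, 6] / [5]
  Insert 2 (step 7): P = [2, 5, 8] / [3, 7] / [4] / [6];  Q = [1, 3, 4] / [2, 6] / [5] / [7]
  Insert 1 (step 8): P = [1, 5, 8] / [2, 7] / [3] / [4] / [6];  Q = [1, 3, 4] / [2, 6] / [5] / [7] / [8]
Final shape: (3, 2, 1, 1, 1).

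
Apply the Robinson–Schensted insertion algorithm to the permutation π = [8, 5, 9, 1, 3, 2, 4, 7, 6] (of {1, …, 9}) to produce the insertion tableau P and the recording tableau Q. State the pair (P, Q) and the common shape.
P = [1, 2, 4, 6] / [3, 7] / [5, 9] / [8];  Q = [1, 3, 7, 8] / [2, 5] / [4, 9] / [6];  common shape = (4, 2, 2, 1)

Row-insert the values π_1, π_2, … into P one at a time, bumping the leftmost entry strictly greater than the inserted value down to the next row. The recording tableau Q records, in position (i, j), the step at which that cell was added to P.
  Insert 8 (step 1): P = [8];  Q = [1]
  Insert 5 (step 2): P = [5] / [8];  Q = [1] / [2]
  Insert 9 (step 3): P = [5, 9] / [8];  Q = [1, 3] / [2]
  Insert 1 (step 4): P = [1, 9] / [5] / [8];  Q = [1, 3] / [2] / [4]
  Insert 3 (step 5): P = [1, 3] / [5, 9] / [8];  Q = [1, 3] / [2, 5] / [4]
  Insert 2 (step 6): P = [1, 2] / [3, 9] / [5] / [8];  Q = [1, 3] / [2, 5] / [4] / [6]
  Insert 4 (step 7): P = [1, 2, 4] / [3, 9] / [5] / [8];  Q = [1, 3, 7] / [2, 5] / [4] / [6]
  Insert 7 (step 8): P = [1, 2, 4, 7] / [3, 9] / [5] / [8];  Q = [1, 3, 7, 8] / [2, 5] / [4] / [6]
  Insert 6 (step 9): P = [1, 2, 4, 6] / [3, 7] / [5, 9] / [8];  Q = [1, 3, 7, 8] / [2, 5] / [4, 9] / [6]
Final shape: (4, 2, 2, 1).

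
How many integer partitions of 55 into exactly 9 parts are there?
p(55, 9 parts) = 28629

Partitions of n into exactly k parts are in bijection with partitions of n − k into at most k parts (subtract 1 from each part). So p(55, exactly 9) = p(46, parts ≤ 9). Computing via the recurrence p(m, j) = p(m, j−1) + p(m−j, j) gives 28629.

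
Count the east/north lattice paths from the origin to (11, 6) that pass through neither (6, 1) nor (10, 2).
Number of paths = 10457

Inclusion–exclusion. Total paths: C(17, 11) = 12376. Through P₁: C(7, 6)·C(10, 5) = 1764. Through P₂: C(12, 10)·C(5, 1) = 330. Since P₁ is strictly southwest of P₂, a monotone path through both must visit P₁ then P₂; paths through both = C(7, 6)·C(5, 4)·C(5, 1) = 175. Avoid both = 12376 − 1764 − 330 + 175 = 10457.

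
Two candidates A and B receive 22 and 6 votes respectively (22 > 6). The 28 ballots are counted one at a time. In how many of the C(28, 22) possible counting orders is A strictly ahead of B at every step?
Strict-lead orderings = 215280

Total orderings of the 28 votes with 22 for A: C(28, 22) = 376740. By the Bertrand ballot formula (Cycle Lemma / reflection principle), the number of orderings in which A is strictly ahead of B throughout is (p − q)/(p + q) · C(p + q, p) = (22 − 6)/(22 + 6) · 376740 = 215280.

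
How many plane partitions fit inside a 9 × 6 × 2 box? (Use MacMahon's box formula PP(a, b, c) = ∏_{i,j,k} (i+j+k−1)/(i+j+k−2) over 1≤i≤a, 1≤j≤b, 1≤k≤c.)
PP(9, 6, 2) = 5725720

Evaluate the triple product over i = 1..9, j = 1..6, k = 1..2. The factors are (2/1) · (3/2) · (3/2) · (4/3) · (4/3) · (5/4) · (5/4) · (6/5) · … (108 factors total). The numerators and denominators telescope so the product is an integer; carrying out the multiplication exactly gives PP(9, 6, 2) = 5725720.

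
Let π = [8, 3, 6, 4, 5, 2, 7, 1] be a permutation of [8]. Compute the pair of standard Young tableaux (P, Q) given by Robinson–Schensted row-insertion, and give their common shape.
P = [1, 4, 5, 7] / [2] / [3] / [6] / [8];  Q = [1, 3, 5, 7] / [2] / [4] / [6] / [8];  common shape = (4, 1, 1, 1, 1)

Row-insert the values π_1, π_2, … into P one at a time, bumping the leftmost entry strictly greater than the inserted value down to the next row. The recording tableau Q records, in position (i, j), the step at which that cell was added to P.
  Insert 8 (step 1): P = [8];  Q = [1]
  Insert 3 (step 2): P = [3] / [8];  Q = [1] / [2]
  Insert 6 (step 3): P = [3, 6] / [8];  Q = [1, 3] / [2]
  Insert 4 (step 4): P = [3, 4] / [6] / [8];  Q = [1, 3] / [2] / [4]
  Insert 5 (step 5): P = [3, 4, 5] / [6] / [8];  Q = [1, 3, 5] / [2] / [4]
  Insert 2 (step 6): P = [2, 4, 5] / [3] / [6] / [8];  Q = [1, 3, 5] / [2] / [4] / [6]
  Insert 7 (step 7): P = [2, 4, 5, 7] / [3] / [6] / [8];  Q = [1, 3, 5, 7] / [2] / [4] / [6]
  Insert 1 (step 8): P = [1, 4, 5, 7] / [2] / [3] / [6] / [8];  Q = [1, 3, 5, 7] / [2] / [4] / [6] / [8]
Final shape: (4, 1, 1, 1, 1).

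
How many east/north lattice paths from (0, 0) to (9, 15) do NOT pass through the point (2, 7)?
Number of paths = 1075844

Total paths from (0, 0) to (9, 15): C(24, 9) = 1307504. Paths through (2, 7): (paths (0, 0) → (2, 7)) × (paths (2, 7) → (9, 15)) = C(9, 2) · C(15, 7) = 36 · 6435 = 231660. Avoidance count = 1307504 − 231660 = 1075844.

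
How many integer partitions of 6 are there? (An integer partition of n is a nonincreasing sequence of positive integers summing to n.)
p(6) = 11

List all partitions of 6: 6, 5+1, 4+2, 4+1+1, 3+3, 3+2+1, 3+1+1+1, 2+2+2, 2+2+1+1, 2+1+1+1+1, 1+1+1+1+1+1. Counting them gives p(6) = 11.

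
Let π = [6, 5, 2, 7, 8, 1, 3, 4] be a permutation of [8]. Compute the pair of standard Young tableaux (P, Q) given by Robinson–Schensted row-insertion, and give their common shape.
P = [1, 3, 4] / [2, 7, 8] / [5] / [6];  Q = [1, 4, 5] / [2, 7, 8] / [3] / [6];  common shape = (3, 3, 1, 1)

Row-insert the values π_1, π_2, … into P one at a time, bumping the leftmost entry strictly greater than the inserted value down to the next row. The recording tableau Q records, in position (i, j), the step at which that cell was added to P.
  Insert 6 (step 1): P = [6];  Q = [1]
  Insert 5 (step 2): P = [5] / [6];  Q = [1] / [2]
  Insert 2 (step 3): P = [2] / [5] / [6];  Q = [1] / [2] / [3]
  Insert 7 (step 4): P = [2, 7] / [5] / [6];  Q = [1, 4] / [2] / [3]
  Insert 8 (step 5): P = [2, 7, 8] / [5] / [6];  Q = [1, 4, 5] / [2] / [3]
  Insert 1 (step 6): P = [1, 7, 8] / [2] / [5] / [6];  Q = [1, 4, 5] / [2] / [3] / [6]
  Insert 3 (step 7): P = [1, 3, 8] / [2, 7] / [5] / [6];  Q = [1, 4, 5] / [2, 7] / [3] / [6]
  Insert 4 (step 8): P = [1, 3, 4] / [2, 7, 8] / [5] / [6];  Q = [1, 4, 5] / [2, 7, 8] / [3] / [6]
Final shape: (3, 3, 1, 1).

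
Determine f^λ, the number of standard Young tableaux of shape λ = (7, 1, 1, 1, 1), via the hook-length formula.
# SYT of shape (7, 1, 1, 1, 1) = 210

Hook-length formula: f^λ = n! / Π hook(c), product over all cells c of the Young diagram. For λ = (7, 1, 1, 1, 1), n = 11 boxes. Hook lengths by row (left-to-right, top-to-bottom): [11, 6, 5, 4, 3, 2, 1]; [4]; [3]; [2]; [1]. Product of hooks = 190080. So f^λ = 11! / 190080 = 39916800 / 190080 = 210.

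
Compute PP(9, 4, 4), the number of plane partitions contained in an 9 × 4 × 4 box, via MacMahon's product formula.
PP(9, 4, 4) = 677352676

Evaluate the triple product over i = 1..9, j = 1..4, k = 1..4. The factors are (2/1) · (3/2) · (4/3) · (5/4) · (3/2) · (4/3) · (5/4) · (6/5) · … (144 factors total). The numerators and denominators telescope so the product is an integer; carrying out the multiplication exactly gives PP(9, 4, 4) = 677352676.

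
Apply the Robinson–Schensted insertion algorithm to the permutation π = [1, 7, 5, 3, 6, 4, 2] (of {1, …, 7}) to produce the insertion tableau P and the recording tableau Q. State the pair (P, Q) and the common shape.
P = [1, 2, 4] / [3, 6] / [5] / [7];  Q = [1, 2, 5] / [3, 6] / [4] / [7];  common shape = (3, 2, 1, 1)

Row-insert the values π_1, π_2, … into P one at a time, bumping the leftmost entry strictly greater than the inserted value down to the next row. The recording tableau Q records, in position (i, j), the step at which that cell was added to P.
  Insert 1 (step 1): P = [1];  Q = [1]
  Insert 7 (step 2): P = [1, 7];  Q = [1, 2]
  Insert 5 (step 3): P = [1, 5] / [7];  Q = [1, 2] / [3]
  Insert 3 (step 4): P = [1, 3] / [5] / [7];  Q = [1, 2] / [3] / [4]
  Insert 6 (step 5): P = [1, 3, 6] / [5] / [7];  Q = [1, 2, 5] / [3] / [4]
  Insert 4 (step 6): P = [1, 3, 4] / [5, 6] / [7];  Q = [1, 2, 5] / [3, 6] / [4]
  Insert 2 (step 7): P = [1, 2, 4] / [3, 6] / [5] / [7];  Q = [1, 2, 5] / [3, 6] / [4] / [7]
Final shape: (3, 2, 1, 1).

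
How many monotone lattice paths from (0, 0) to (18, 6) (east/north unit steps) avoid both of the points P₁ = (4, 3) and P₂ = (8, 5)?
Number of paths = 102414

Inclusion–exclusion. Total paths: C(24, 18) = 134596. Through P₁: C(7, 4)·C(17, 14) = 23800. Through P₂: C(13, 8)·C(11, 10) = 14157. Since P₁ is strictly southwest of P₂, a monotone path through both must visit P₁ then P₂; paths through both = C(7, 4)·C(6, 4)·C(11, 10) = 5775. Avoid both = 134596 − 23800 − 14157 + 5775 = 102414.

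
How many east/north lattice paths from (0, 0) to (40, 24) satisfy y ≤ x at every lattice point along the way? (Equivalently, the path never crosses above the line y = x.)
Number of paths = 103927677877666440

By the reflection principle (André's argument), the number of monotone paths to (40, 24) with n ≤ m that never go above y = x is C(64, 40) − C(64, 41) = 250649105469666120 − 146721427591999680 = 103927677877666440.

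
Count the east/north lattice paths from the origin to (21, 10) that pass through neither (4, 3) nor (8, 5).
Number of paths = 25709709

Inclusion–exclusion. Total paths: C(31, 21) = 44352165. Through P₁: C(7, 4)·C(24, 17) = 12113640. Through P₂: C(13, 8)·C(18, 13) = 11027016. Since P₁ is strictly southwest of P₂, a monotone path through both must visit P₁ then P₂; paths through both = C(7, 4)·C(6, 4)·C(18, 13) = 4498200. Avoid both = 44352165 − 12113640 − 11027016 + 4498200 = 25709709.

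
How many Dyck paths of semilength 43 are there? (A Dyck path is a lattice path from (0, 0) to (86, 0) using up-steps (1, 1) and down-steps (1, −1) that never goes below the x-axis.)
C_43 = 150853479205085351660700

These Dyck paths are counted by the Catalan number C_n = (1/(n + 1)) · C(2n, n). For n = 43: C_43 = (1/44) · C(86, 43) = 6637553085023755473070800/44 = 150853479205085351660700.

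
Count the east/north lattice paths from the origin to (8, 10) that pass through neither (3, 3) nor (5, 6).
Number of paths = 18748

Inclusion–exclusion. Total paths: C(18, 8) = 43758. Through P₁: C(6, 3)·C(12, 5) = 15840. Through P₂: C(11, 5)·C(7, 3) = 16170. Since P₁ is strictly southwest of P₂, a monotone path through both must visit P₁ then P₂; paths through both = C(6, 3)·C(5, 2)·C(7, 3) = 7000. Avoid both = 43758 − 15840 − 16170 + 7000 = 18748.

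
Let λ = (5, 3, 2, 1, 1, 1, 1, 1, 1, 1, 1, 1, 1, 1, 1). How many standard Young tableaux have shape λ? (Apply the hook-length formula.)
# SYT of shape (5, 3, 2, 1, 1, 1, 1, 1, 1, 1, 1, 1, 1, 1, 1) = 3828825

Hook-length formula: f^λ = n! / Π hook(c), product over all cells c of the Young diagram. For λ = (5, 3, 2, 1, 1, 1, 1, 1, 1, 1, 1, 1, 1, 1, 1), n = 22 boxes. Hook lengths by row (left-to-right, top-to-bottom): [19, 6, 4, 2, 1]; [16, 3, 1]; [14, 1]; [12]; [11]; [10]; [9]; [8]; [7]; [6]; [5]; [4]; [3]; [2]; [1]. Product of hooks = 293562836582400. So f^λ = 22! / 293562836582400 = 1124000727777607680000 / 293562836582400 = 3828825.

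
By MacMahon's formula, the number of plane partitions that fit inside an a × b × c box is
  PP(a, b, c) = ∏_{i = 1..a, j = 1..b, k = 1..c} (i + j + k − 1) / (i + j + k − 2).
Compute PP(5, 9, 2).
PP(5, 9, 2) = 1002001

Evaluate the triple product over i = 1..5, j = 1..9, k = 1..2. The factors are (2/1) · (3/2) · (3/2) · (4/3) · (4/3) · (5/4) · (5/4) · (6/5) · … (90 factors total). The numerators and denominators telescope so the product is an integer; carrying out the multiplication exactly gives PP(5, 9, 2) = 1002001.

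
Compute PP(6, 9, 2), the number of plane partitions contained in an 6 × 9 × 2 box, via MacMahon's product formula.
PP(6, 9, 2) = 5725720

Evaluate the triple product over i = 1..6, j = 1..9, k = 1..2. The factors are (2/1) · (3/2) · (3/2) · (4/3) · (4/3) · (5/4) · (5/4) · (6/5) · … (108 factors total). The numerators and denominators telescope so the product is an integer; carrying out the multiplication exactly gives PP(6, 9, 2) = 5725720.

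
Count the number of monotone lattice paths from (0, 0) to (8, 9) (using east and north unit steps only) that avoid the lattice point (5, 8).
Number of paths = 19162

Total paths from (0, 0) to (8, 9): C(17, 8) = 24310. Paths through (5, 8): (paths (0, 0) → (5, 8)) × (paths (5, 8) → (8, 9)) = C(13, 5) · C(4, 3) = 1287 · 4 = 5148. Avoidance count = 24310 − 5148 = 19162.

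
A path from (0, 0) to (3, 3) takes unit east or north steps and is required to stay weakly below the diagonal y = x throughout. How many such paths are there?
Number of paths = 5

By the reflection principle (André's argument), the number of monotone paths to (3, 3) with n ≤ m that never go above y = x is C(6, 3) − C(6, 4) = 20 − 15 = 5.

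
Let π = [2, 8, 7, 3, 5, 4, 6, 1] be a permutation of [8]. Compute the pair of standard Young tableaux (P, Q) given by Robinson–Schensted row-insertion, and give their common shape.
P = [1, 3, 4, 6] / [2] / [5] / [7] / [8];  Q = [1, 2, 5, 7] / [3] / [4] / [6] / [8];  common shape = (4, 1, 1, 1, 1)

Row-insert the values π_1, π_2, … into P one at a time, bumping the leftmost entry strictly greater than the inserted value down to the next row. The recording tableau Q records, in position (i, j), the step at which that cell was added to P.
  Insert 2 (step 1): P = [2];  Q = [1]
  Insert 8 (step 2): P = [2, 8];  Q = [1, 2]
  Insert 7 (step 3): P = [2, 7] / [8];  Q = [1, 2] / [3]
  Insert 3 (step 4): P = [2, 3] / [7] / [8];  Q = [1, 2] / [3] / [4]
  Insert 5 (step 5): P = [2, 3, 5] / [7] / [8];  Q = [1, 2, 5] / [3] / [4]
  Insert 4 (step 6): P = [2, 3, 4] / [5] / [7] / [8];  Q = [1, 2, 5] / [3] / [4] / [6]
  Insert 6 (step 7): P = [2, 3, 4, 6] / [5] / [7] / [8];  Q = [1, 2, 5, 7] / [3] / [4] / [6]
  Insert 1 (step 8): P = [1, 3, 4, 6] / [2] / [5] / [7] / [8];  Q = [1, 2, 5, 7] / [3] / [4] / [6] / [8]
Final shape: (4, 1, 1, 1, 1).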